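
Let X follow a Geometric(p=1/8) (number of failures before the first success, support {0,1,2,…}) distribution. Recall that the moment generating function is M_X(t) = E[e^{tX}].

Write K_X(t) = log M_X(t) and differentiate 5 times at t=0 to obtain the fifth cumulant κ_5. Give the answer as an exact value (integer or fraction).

κ_5 = d^5K/dt^5 |_{t=0} = 565320

M_X(t) = 1/(8*(1 - 7*e^(t)/8))
K_X(t) = log M_X(t) = -log(1 - 7*e^(t)/8) - 3*log(2)
dK/dt = -7*e^(t)/(7*e^(t) - 8)
d^2K/dt^2 = 56*e^(t)/(49*e^(2*t) - 112*e^(t) + 64)
d^3K/dt^3 = (-392*e^(2*t) - 448*e^(t))/(343*e^(3*t) - 1176*e^(2*t) + 1344*e^(t) - 512)
d^4K/dt^4 = (2744*e^(3*t) + 12544*e^(2*t) + 3584*e^(t))/(2401*e^(4*t) - 10976*e^(3*t) + 18816*e^(2*t) - 14336*e^(t) + 4096)
d^5K/dt^5 = (-19208*e^(4*t) - 241472*e^(3*t) - 275968*e^(2*t) - 28672*e^(t))/(16807*e^(5*t) - 96040*e^(4*t) + 219520*e^(3*t) - 250880*e^(2*t) + 143360*e^(t) - 32768)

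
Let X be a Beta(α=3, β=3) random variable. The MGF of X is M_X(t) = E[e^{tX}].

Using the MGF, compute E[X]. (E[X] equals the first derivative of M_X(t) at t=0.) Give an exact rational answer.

E[X] = dM/dt |_{t=0} = 1/2

M_X(t) = ₁F₁(3; 6; t)
dM/dt = ₁F₁(4; 7; t)/2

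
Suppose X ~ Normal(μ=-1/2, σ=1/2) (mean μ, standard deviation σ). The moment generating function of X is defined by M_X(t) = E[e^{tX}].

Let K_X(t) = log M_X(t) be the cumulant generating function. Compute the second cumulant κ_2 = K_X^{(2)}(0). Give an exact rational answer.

κ_2 = d^2K/dt^2 |_{t=0} = 1/4

M_X(t) = e^(t^2/8 - t/2)
K_X(t) = log M_X(t) = t^2/8 - t/2
dK/dt = t/4 - 1/2
d^2K/dt^2 = 1/4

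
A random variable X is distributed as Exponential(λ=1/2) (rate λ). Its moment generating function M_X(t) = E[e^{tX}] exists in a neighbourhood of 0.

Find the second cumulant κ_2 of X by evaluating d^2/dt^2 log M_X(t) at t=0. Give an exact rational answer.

κ_2 = K^(2)(0) = 4

M_X(t) = 1/(2*(1/2 - t))
K_X(t) = log M_X(t) = -log(1/2 - t) - log(2)
K^(2)(t) = 4/(4*t^2 - 4*t + 1)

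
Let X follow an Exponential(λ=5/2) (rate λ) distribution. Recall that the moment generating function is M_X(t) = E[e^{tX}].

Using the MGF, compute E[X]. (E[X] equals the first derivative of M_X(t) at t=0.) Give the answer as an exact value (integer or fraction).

M_X(t) = 5/(2*(5/2 - t))
dM/dt = 10/(4*t^2 - 20*t + 25)

E[X] = dM/dt |_{t=0} = 2/5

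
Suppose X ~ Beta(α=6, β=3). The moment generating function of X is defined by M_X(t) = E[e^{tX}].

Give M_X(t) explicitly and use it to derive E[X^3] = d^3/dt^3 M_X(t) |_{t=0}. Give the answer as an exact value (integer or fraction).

E[X^3] = M^(3)(0) = 56/165

M_X(t) = ₁F₁(6; 9; t)
M^(3)(t) = 56*₁F₁(9; 12; t)/165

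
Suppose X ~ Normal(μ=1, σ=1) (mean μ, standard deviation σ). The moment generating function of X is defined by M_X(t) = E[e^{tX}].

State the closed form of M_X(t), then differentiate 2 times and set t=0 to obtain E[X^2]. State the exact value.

M_X(t) = e^(t^2/2 + t)
M′(t) = t*e^(t)*e^(t^2/2) + e^(t)*e^(t^2/2)
M′′(t) = t^2*e^(t)*e^(t^2/2) + 2*t*e^(t)*e^(t^2/2) + 2*e^(t)*e^(t^2/2)

E[X^2] = M′′(0) = 2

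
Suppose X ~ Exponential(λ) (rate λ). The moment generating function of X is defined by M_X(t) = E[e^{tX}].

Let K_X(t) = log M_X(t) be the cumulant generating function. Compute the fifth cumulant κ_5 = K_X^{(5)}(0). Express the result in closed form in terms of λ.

M_X(t) = λ/(λ - t)
K_X(t) = log M_X(t) = log(λ) - log(λ - t)
dK/dt = -1/(-λ + t)
d^2K/dt^2 = 1/(λ^2 - 2*λ*t + t^2)
d^3K/dt^3 = -2/(-λ^3 + 3*λ^2*t - 3*λ*t^2 + t^3)
d^4K/dt^4 = 6/(λ^4 - 4*λ^3*t + 6*λ^2*t^2 - 4*λ*t^3 + t^4)
d^5K/dt^5 = -24/(-λ^5 + 5*λ^4*t - 10*λ^3*t^2 + 10*λ^2*t^3 - 5*λ*t^4 + t^5)

κ_5 = d^5K/dt^5 |_{t=0} = 24/λ^5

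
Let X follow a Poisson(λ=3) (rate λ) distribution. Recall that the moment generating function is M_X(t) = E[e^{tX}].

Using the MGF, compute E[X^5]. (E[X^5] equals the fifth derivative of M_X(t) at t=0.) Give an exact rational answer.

M_X(t) = e^(3*e^(t) - 3)
M^(5)(t) = (243*e^(5*t)*e^(3*e^(t)) + 810*e^(4*t)*e^(3*e^(t)) + 675*e^(3*t)*e^(3*e^(t)) + 135*e^(2*t)*e^(3*e^(t)) + 3*e^(t)*e^(3*e^(t)))*e^(-3)

E[X^5] = M^(5)(0) = 1866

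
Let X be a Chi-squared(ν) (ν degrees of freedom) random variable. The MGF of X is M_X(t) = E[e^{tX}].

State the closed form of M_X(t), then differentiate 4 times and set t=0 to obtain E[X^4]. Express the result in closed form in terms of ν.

E[X^4] = M^(4)(0) = ν*(ν^3 + 12*ν^2 + 44*ν + 48)

M_X(t) = (1 - 2*t)^(-ν/2)
M^(4)(t) = (ν^4 + 12*ν^3 + 44*ν^2 + 48*ν)/(16*t^4*(1 - 2*t)^(ν/2) - 32*t^3*(1 - 2*t)^(ν/2) + 24*t^2*(1 - 2*t)^(ν/2) - 8*t*(1 - 2*t)^(ν/2) + (1 - 2*t)^(ν/2))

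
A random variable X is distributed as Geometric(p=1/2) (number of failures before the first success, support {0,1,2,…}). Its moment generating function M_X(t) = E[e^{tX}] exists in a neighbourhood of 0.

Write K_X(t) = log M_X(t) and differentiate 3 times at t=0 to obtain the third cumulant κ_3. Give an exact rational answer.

M_X(t) = 1/(2*(1 - e^(t)/2))
K_X(t) = log M_X(t) = -log(1 - e^(t)/2) - log(2)
K^(3)(t) = (-2*e^(2*t) - 4*e^(t))/(e^(3*t) - 6*e^(2*t) + 12*e^(t) - 8)

κ_3 = K^(3)(0) = 6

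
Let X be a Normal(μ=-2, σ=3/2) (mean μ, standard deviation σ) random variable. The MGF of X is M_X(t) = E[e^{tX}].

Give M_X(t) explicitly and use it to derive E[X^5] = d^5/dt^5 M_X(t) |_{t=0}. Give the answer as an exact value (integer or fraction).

M_X(t) = e^(9*t^2/8 - 2*t)
D^5[M](t) = (59049*t^5*e^(9*t^2/8) - 262440*t^4*e^(9*t^2/8) + 729000*t^3*e^(9*t^2/8) - 1114560*t^2*e^(9*t^2/8) + 981360*t*e^(9*t^2/8) - 372608*e^(9*t^2/8))*e^(-2*t)/1024

E[X^5] = D^5[M](0) = -2911/8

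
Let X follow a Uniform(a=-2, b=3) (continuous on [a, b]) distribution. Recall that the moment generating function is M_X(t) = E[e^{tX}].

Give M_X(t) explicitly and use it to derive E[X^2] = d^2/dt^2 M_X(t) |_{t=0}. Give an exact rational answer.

E[X^2] = M^(2)(0) = 7/3

M_X(t) = (e^(3*t) - e^(-2*t))/(5*t)
M^(2)(t) = (9*t^2*e^(5*t) - 4*t^2 - 6*t*e^(5*t) - 4*t + 2*e^(5*t) - 2)*e^(-2*t)/(5*t^3)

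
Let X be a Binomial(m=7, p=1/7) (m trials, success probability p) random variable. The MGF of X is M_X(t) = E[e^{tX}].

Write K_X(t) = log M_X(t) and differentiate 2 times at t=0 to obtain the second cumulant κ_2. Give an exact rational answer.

M_X(t) = (e^(t)/7 + 6/7)^7
K_X(t) = log M_X(t) = 7*log(e^(t)/7 + 6/7)
K^(2)(t) = 42*e^(t)/(e^(2*t) + 12*e^(t) + 36)

κ_2 = K^(2)(0) = 6/7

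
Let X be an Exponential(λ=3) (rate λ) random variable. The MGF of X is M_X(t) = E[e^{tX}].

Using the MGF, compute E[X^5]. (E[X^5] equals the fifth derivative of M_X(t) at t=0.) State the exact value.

E[X^5] = M^(5)(0) = 40/81

M_X(t) = 3/(3 - t)
M^(5)(t) = 360/(t^6 - 18*t^5 + 135*t^4 - 540*t^3 + 1215*t^2 - 1458*t + 729)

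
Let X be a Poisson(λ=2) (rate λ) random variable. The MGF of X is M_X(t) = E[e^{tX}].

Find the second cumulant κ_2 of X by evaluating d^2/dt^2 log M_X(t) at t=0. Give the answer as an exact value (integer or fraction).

κ_2 = K′′(0) = 2

M_X(t) = e^(2*e^(t) - 2)
K_X(t) = log M_X(t) = 2*e^(t) - 2
K′(t) = 2*e^(t)
K′′(t) = 2*e^(t)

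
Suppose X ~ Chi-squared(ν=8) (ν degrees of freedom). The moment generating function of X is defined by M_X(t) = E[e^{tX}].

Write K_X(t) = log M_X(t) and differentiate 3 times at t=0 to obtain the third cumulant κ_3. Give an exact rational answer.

κ_3 = d^3K/dt^3 |_{t=0} = 64

M_X(t) = (1 - 2*t)^(-4)
K_X(t) = log M_X(t) = -4*log(1 - 2*t)
dK/dt = -8/(2*t - 1)
d^2K/dt^2 = 16/(4*t^2 - 4*t + 1)
d^3K/dt^3 = -64/(8*t^3 - 12*t^2 + 6*t - 1)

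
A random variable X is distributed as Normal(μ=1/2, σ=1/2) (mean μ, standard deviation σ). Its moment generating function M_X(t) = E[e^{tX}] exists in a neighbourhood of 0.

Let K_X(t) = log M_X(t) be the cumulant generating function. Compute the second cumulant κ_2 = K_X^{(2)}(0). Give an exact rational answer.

M_X(t) = e^(t^2/8 + t/2)
K_X(t) = log M_X(t) = t^2/8 + t/2
D^2[K](t) = 1/4

κ_2 = D^2[K](0) = 1/4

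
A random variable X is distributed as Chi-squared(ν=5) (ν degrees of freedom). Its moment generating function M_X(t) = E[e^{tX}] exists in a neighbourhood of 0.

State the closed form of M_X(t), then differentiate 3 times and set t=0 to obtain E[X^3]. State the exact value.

E[X^3] = d^3M/dt^3 |_{t=0} = 315

M_X(t) = (1 - 2*t)^(-5/2)
dM/dt = -5/(8*t^3*√(1 - 2*t) - 12*t^2*√(1 - 2*t) + 6*t*√(1 - 2*t) - √(1 - 2*t))
d^2M/dt^2 = 35/(16*t^4*√(1 - 2*t) - 32*t^3*√(1 - 2*t) + 24*t^2*√(1 - 2*t) - 8*t*√(1 - 2*t) + √(1 - 2*t))
d^3M/dt^3 = -315/(32*t^5*√(1 - 2*t) - 80*t^4*√(1 - 2*t) + 80*t^3*√(1 - 2*t) - 40*t^2*√(1 - 2*t) + 10*t*√(1 - 2*t) - √(1 - 2*t))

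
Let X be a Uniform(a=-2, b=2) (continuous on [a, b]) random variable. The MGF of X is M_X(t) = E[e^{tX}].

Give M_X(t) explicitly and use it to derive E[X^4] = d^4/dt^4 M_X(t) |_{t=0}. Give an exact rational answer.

M_X(t) = (e^(2*t) - e^(-2*t))/(4*t)
D^4[M](t) = (4*t^4*e^(4*t) - 4*t^4 - 8*t^3*e^(4*t) - 8*t^3 + 12*t^2*e^(4*t) - 12*t^2 - 12*t*e^(4*t) - 12*t + 6*e^(4*t) - 6)*e^(-2*t)/t^5

E[X^4] = D^4[M](0) = 16/5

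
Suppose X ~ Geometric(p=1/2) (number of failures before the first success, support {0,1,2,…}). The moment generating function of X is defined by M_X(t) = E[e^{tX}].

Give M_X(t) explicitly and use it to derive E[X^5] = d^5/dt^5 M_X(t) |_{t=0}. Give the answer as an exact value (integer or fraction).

E[X^5] = M^(5)(0) = 541

M_X(t) = 1/(2*(1 - e^(t)/2))
M^(5)(t) = (e^(5*t) + 52*e^(4*t) + 264*e^(3*t) + 208*e^(2*t) + 16*e^(t))/(e^(6*t) - 12*e^(5*t) + 60*e^(4*t) - 160*e^(3*t) + 240*e^(2*t) - 192*e^(t) + 64)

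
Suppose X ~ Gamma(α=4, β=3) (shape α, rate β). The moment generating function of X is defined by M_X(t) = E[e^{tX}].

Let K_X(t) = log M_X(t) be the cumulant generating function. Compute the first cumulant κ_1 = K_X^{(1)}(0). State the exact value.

M_X(t) = 81/(3 - t)^4
K_X(t) = log M_X(t) = -4*log(3 - t) + 4*log(3)
K^(1)(t) = -4/(t - 3)

κ_1 = K^(1)(0) = 4/3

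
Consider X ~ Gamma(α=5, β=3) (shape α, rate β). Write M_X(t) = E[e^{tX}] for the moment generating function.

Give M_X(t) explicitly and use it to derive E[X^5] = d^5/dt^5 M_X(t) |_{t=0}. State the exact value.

M_X(t) = 243/(3 - t)^5
M^(5)(t) = 3674160/(t^10 - 30*t^9 + 405*t^8 - 3240*t^7 + 17010*t^6 - 61236*t^5 + 153090*t^4 - 262440*t^3 + 295245*t^2 - 196830*t + 59049)

E[X^5] = M^(5)(0) = 560/9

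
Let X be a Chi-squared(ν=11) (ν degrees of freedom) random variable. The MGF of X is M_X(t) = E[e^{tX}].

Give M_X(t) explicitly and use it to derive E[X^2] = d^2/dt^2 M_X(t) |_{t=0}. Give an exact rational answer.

E[X^2] = D^2[M](0) = 143

M_X(t) = (1 - 2*t)^(-11/2)
D^2[M](t) = -143/(128*t^7*√(1 - 2*t) - 448*t^6*√(1 - 2*t) + 672*t^5*√(1 - 2*t) - 560*t^4*√(1 - 2*t) + 280*t^3*√(1 - 2*t) - 84*t^2*√(1 - 2*t) + 14*t*√(1 - 2*t) - √(1 - 2*t))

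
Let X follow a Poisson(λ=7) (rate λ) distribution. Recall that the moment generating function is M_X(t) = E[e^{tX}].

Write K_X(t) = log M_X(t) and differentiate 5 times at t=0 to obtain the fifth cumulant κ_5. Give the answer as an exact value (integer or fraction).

M_X(t) = e^(7*e^(t) - 7)
K_X(t) = log M_X(t) = 7*e^(t) - 7
K^(5)(t) = 7*e^(t)

κ_5 = K^(5)(0) = 7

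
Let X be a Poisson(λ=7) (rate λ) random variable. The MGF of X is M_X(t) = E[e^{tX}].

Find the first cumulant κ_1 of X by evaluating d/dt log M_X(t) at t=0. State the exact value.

M_X(t) = e^(7*e^(t) - 7)
K_X(t) = log M_X(t) = 7*e^(t) - 7
D[K](t) = 7*e^(t)

κ_1 = D[K](0) = 7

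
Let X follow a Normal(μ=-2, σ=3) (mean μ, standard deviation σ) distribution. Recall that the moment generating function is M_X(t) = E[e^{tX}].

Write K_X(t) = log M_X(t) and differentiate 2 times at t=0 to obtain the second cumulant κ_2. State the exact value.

κ_2 = K′′(0) = 9

M_X(t) = e^(9*t^2/2 - 2*t)
K_X(t) = log M_X(t) = 9*t^2/2 - 2*t
K′(t) = 9*t - 2
K′′(t) = 9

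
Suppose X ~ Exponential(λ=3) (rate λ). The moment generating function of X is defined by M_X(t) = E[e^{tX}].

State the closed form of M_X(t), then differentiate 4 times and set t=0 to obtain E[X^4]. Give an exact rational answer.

E[X^4] = M^(4)(0) = 8/27

M_X(t) = 3/(3 - t)
M^(4)(t) = -72/(t^5 - 15*t^4 + 90*t^3 - 270*t^2 + 405*t - 243)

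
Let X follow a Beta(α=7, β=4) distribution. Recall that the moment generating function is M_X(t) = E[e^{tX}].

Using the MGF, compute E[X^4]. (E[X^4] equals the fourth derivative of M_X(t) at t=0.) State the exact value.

E[X^4] = d^4M/dt^4 |_{t=0} = 30/143

M_X(t) = ₁F₁(7; 11; t)
dM/dt = 7*₁F₁(8; 12; t)/11
d^2M/dt^2 = 14*₁F₁(9; 13; t)/33
d^3M/dt^3 = 42*₁F₁(10; 14; t)/143
d^4M/dt^4 = 30*₁F₁(11; 15; t)/143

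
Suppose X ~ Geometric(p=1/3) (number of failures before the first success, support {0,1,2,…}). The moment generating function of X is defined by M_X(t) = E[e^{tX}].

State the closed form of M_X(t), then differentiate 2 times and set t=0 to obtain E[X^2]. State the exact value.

E[X^2] = d^2M/dt^2 |_{t=0} = 10

M_X(t) = 1/(3*(1 - 2*e^(t)/3))
dM/dt = 2*e^(t)/(4*e^(2*t) - 12*e^(t) + 9)
d^2M/dt^2 = (-4*e^(2*t) - 6*e^(t))/(8*e^(3*t) - 36*e^(2*t) + 54*e^(t) - 27)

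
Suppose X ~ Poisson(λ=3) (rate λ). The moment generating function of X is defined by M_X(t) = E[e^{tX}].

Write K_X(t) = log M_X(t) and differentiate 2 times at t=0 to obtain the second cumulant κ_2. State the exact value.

M_X(t) = e^(3*e^(t) - 3)
K_X(t) = log M_X(t) = 3*e^(t) - 3
D^2[K](t) = 3*e^(t)

κ_2 = D^2[K](0) = 3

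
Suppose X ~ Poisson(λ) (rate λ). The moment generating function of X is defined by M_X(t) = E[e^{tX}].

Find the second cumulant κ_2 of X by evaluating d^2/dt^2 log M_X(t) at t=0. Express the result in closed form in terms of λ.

M_X(t) = e^(λ*(e^(t) - 1))
K_X(t) = log M_X(t) = λ*(e^(t) - 1)
D^2[K](t) = λ*e^(t)

κ_2 = D^2[K](0) = λ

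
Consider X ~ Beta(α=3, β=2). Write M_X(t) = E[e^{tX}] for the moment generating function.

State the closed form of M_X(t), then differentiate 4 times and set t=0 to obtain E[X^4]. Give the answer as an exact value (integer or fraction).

E[X^4] = M′′′′(0) = 3/14

M_X(t) = ₁F₁(3; 5; t)
M′(t) = 3*₁F₁(4; 6; t)/5
M′′(t) = 2*₁F₁(5; 7; t)/5
M′′′(t) = 2*₁F₁(6; 8; t)/7
M′′′′(t) = 3*₁F₁(7; 9; t)/14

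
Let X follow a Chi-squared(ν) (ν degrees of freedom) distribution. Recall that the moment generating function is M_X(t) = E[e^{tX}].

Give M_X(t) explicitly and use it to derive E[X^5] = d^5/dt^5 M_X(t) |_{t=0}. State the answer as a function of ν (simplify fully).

M_X(t) = (1 - 2*t)^(-ν/2)
dM/dt = -ν/(2*t*(1 - 2*t)^(ν/2) - (1 - 2*t)^(ν/2))
d^2M/dt^2 = (ν^2 + 2*ν)/(4*t^2*(1 - 2*t)^(ν/2) - 4*t*(1 - 2*t)^(ν/2) + (1 - 2*t)^(ν/2))
d^3M/dt^3 = (-ν^3 - 6*ν^2 - 8*ν)/(8*t^3*(1 - 2*t)^(ν/2) - 12*t^2*(1 - 2*t)^(ν/2) + 6*t*(1 - 2*t)^(ν/2) - (1 - 2*t)^(ν/2))
d^4M/dt^4 = (ν^4 + 12*ν^3 + 44*ν^2 + 48*ν)/(16*t^4*(1 - 2*t)^(ν/2) - 32*t^3*(1 - 2*t)^(ν/2) + 24*t^2*(1 - 2*t)^(ν/2) - 8*t*(1 - 2*t)^(ν/2) + (1 - 2*t)^(ν/2))

E[X^5] = d^5M/dt^5 |_{t=0} = ν*(ν^4 + 20*ν^3 + 140*ν^2 + 400*ν + 384)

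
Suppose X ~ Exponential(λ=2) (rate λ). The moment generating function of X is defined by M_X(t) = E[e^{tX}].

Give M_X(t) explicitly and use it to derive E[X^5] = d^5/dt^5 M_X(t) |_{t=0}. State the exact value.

M_X(t) = 2/(2 - t)
M^(5)(t) = 240/(t^6 - 12*t^5 + 60*t^4 - 160*t^3 + 240*t^2 - 192*t + 64)

E[X^5] = M^(5)(0) = 15/4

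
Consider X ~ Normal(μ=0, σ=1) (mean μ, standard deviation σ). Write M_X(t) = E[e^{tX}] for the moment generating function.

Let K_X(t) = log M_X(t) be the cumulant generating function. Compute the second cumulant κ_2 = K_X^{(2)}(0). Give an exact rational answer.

κ_2 = K′′(0) = 1

M_X(t) = e^(t^2/2)
K_X(t) = log M_X(t) = t^2/2
K′(t) = t
K′′(t) = 1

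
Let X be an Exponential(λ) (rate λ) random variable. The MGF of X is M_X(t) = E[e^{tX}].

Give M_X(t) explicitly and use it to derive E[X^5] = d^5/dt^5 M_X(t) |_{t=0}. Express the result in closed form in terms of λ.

E[X^5] = D^5[M](0) = 120/λ^5

M_X(t) = λ/(λ - t)
D^5[M](t) = 120*λ/(λ^6 - 6*λ^5*t + 15*λ^4*t^2 - 20*λ^3*t^3 + 15*λ^2*t^4 - 6*λ*t^5 + t^6)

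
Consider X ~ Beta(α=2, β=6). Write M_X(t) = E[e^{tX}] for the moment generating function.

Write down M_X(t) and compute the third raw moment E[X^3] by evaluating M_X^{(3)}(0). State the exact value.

E[X^3] = D^3[M](0) = 1/30

M_X(t) = ₁F₁(2; 8; t)
D^3[M](t) = ₁F₁(5; 11; t)/30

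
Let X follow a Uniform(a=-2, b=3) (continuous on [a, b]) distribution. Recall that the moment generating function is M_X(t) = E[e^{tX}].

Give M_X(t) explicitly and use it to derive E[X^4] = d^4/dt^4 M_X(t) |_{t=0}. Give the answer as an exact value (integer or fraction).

M_X(t) = (e^(3*t) - e^(-2*t))/(5*t)
M^(4)(t) = (81*t^4*e^(5*t) - 16*t^4 - 108*t^3*e^(5*t) - 32*t^3 + 108*t^2*e^(5*t) - 48*t^2 - 72*t*e^(5*t) - 48*t + 24*e^(5*t) - 24)*e^(-2*t)/(5*t^5)

E[X^4] = M^(4)(0) = 11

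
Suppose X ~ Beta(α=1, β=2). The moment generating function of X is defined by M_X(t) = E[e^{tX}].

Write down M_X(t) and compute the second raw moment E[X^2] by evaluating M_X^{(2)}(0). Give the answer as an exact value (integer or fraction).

M_X(t) = ₁F₁(1; 3; t)
M^(2)(t) = ₁F₁(3; 5; t)/6

E[X^2] = M^(2)(0) = 1/6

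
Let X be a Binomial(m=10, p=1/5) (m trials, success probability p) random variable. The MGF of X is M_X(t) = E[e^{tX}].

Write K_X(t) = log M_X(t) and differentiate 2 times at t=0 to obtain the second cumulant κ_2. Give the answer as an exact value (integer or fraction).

κ_2 = K′′(0) = 8/5

M_X(t) = (e^(t)/5 + 4/5)^10
K_X(t) = log M_X(t) = 10*log(e^(t)/5 + 4/5)
K′(t) = 10*e^(t)/(e^(t) + 4)
K′′(t) = 40*e^(t)/(e^(2*t) + 8*e^(t) + 16)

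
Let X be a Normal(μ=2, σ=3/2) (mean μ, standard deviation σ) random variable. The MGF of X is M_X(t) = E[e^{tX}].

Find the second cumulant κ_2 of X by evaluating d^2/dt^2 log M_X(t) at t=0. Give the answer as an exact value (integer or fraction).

M_X(t) = e^(9*t^2/8 + 2*t)
K_X(t) = log M_X(t) = 9*t^2/8 + 2*t
D^2[K](t) = 9/4

κ_2 = D^2[K](0) = 9/4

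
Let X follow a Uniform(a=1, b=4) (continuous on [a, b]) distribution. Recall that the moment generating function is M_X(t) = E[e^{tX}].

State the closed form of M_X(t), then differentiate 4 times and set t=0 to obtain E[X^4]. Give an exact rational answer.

M_X(t) = (e^(4*t) - e^(t))/(3*t)
M′(t) = (4*t*e^(4*t) - t*e^(t) - e^(4*t) + e^(t))/(3*t^2)
M′′(t) = (16*t^2*e^(4*t) - t^2*e^(t) - 8*t*e^(4*t) + 2*t*e^(t) + 2*e^(4*t) - 2*e^(t))/(3*t^3)
M′′′(t) = (64*t^3*e^(4*t) - t^3*e^(t) - 48*t^2*e^(4*t) + 3*t^2*e^(t) + 24*t*e^(4*t) - 6*t*e^(t) - 6*e^(4*t) + 6*e^(t))/(3*t^4)
M′′′′(t) = (256*t^4*e^(4*t) - t^4*e^(t) - 256*t^3*e^(4*t) + 4*t^3*e^(t) + 192*t^2*e^(4*t) - 12*t^2*e^(t) - 96*t*e^(4*t) + 24*t*e^(t) + 24*e^(4*t) - 24*e^(t))/(3*t^5)

E[X^4] = M′′′′(0) = 341/5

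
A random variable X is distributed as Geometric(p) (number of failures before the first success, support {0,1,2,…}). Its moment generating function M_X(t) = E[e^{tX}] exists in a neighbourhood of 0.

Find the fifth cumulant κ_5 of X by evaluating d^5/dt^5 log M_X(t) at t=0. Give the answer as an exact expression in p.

κ_5 = K^(5)(0) = (p^4 - 15*p^3 + 50*p^2 - 60*p + 24)/p^5

M_X(t) = p/(-(1 - p)*e^(t) + 1)
K_X(t) = log M_X(t) = log(p) - log(-(1 - p)*e^(t) + 1)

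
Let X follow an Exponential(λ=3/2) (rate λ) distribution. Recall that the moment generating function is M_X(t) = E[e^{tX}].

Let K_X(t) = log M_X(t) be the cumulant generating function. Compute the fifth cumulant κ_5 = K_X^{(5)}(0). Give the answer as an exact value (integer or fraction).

M_X(t) = 3/(2*(3/2 - t))
K_X(t) = log M_X(t) = -log(3/2 - t) - log(2) + log(3)
dK/dt = -2/(2*t - 3)
d^2K/dt^2 = 4/(4*t^2 - 12*t + 9)
d^3K/dt^3 = -16/(8*t^3 - 36*t^2 + 54*t - 27)
d^4K/dt^4 = 96/(16*t^4 - 96*t^3 + 216*t^2 - 216*t + 81)
d^5K/dt^5 = -768/(32*t^5 - 240*t^4 + 720*t^3 - 1080*t^2 + 810*t - 243)

κ_5 = d^5K/dt^5 |_{t=0} = 256/81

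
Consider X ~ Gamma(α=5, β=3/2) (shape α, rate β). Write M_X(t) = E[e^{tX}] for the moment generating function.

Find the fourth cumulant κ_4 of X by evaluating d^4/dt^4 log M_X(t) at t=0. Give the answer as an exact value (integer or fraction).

κ_4 = K′′′′(0) = 160/27

M_X(t) = 243/(32*(3/2 - t)^5)
K_X(t) = log M_X(t) = -5*log(3/2 - t) - 5*log(2) + 5*log(3)
K′(t) = -10/(2*t - 3)
K′′(t) = 20/(4*t^2 - 12*t + 9)
K′′′(t) = -80/(8*t^3 - 36*t^2 + 54*t - 27)
K′′′′(t) = 480/(16*t^4 - 96*t^3 + 216*t^2 - 216*t + 81)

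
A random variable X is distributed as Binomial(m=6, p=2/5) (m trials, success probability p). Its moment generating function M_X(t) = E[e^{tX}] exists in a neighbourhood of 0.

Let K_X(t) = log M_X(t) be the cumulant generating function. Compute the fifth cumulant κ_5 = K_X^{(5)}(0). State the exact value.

κ_5 = K′′′′′(0) = -1692/3125

M_X(t) = (2*e^(t)/5 + 3/5)^6
K_X(t) = log M_X(t) = 6*log(2*e^(t)/5 + 3/5)
K′(t) = 12*e^(t)/(2*e^(t) + 3)
K′′(t) = 36*e^(t)/(4*e^(2*t) + 12*e^(t) + 9)
K′′′(t) = (-72*e^(2*t) + 108*e^(t))/(8*e^(3*t) + 36*e^(2*t) + 54*e^(t) + 27)
K′′′′(t) = (144*e^(3*t) - 864*e^(2*t) + 324*e^(t))/(16*e^(4*t) + 96*e^(3*t) + 216*e^(2*t) + 216*e^(t) + 81)
K′′′′′(t) = (-288*e^(4*t) + 4752*e^(3*t) - 7128*e^(2*t) + 972*e^(t))/(32*e^(5*t) + 240*e^(4*t) + 720*e^(3*t) + 1080*e^(2*t) + 810*e^(t) + 243)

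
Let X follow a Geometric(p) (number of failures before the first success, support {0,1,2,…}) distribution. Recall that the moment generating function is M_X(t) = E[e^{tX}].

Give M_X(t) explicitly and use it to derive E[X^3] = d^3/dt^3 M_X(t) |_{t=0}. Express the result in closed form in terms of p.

E[X^3] = M′′′(0) = -1 + 7/p - 12/p^2 + 6/p^3

M_X(t) = p/(-(1 - p)*e^(t) + 1)
M′(t) = (-p^2*e^(t) + p*e^(t))/(p^2*e^(2*t) - 2*p*e^(2*t) + 2*p*e^(t) + e^(2*t) - 2*e^(t) + 1)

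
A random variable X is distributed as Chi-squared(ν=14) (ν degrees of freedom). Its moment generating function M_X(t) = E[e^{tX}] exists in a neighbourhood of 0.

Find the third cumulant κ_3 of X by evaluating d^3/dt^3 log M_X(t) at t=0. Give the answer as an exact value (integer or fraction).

κ_3 = K′′′(0) = 112

M_X(t) = (1 - 2*t)^(-7)
K_X(t) = log M_X(t) = -7*log(1 - 2*t)
K′(t) = -14/(2*t - 1)
K′′(t) = 28/(4*t^2 - 4*t + 1)
K′′′(t) = -112/(8*t^3 - 12*t^2 + 6*t - 1)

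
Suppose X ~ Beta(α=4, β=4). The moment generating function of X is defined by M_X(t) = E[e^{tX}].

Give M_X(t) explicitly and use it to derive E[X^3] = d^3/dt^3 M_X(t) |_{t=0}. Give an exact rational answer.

E[X^3] = M^(3)(0) = 1/6

M_X(t) = ₁F₁(4; 8; t)
M^(3)(t) = ₁F₁(7; 11; t)/6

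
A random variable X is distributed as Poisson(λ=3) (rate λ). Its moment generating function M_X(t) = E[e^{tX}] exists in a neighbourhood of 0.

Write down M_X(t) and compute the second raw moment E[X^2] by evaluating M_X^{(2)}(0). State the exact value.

M_X(t) = e^(3*e^(t) - 3)
M^(2)(t) = (9*e^(2*t)*e^(3*e^(t)) + 3*e^(t)*e^(3*e^(t)))*e^(-3)

E[X^2] = M^(2)(0) = 12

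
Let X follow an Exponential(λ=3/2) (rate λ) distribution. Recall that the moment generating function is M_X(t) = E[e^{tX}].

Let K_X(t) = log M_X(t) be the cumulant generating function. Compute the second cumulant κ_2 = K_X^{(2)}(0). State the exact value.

M_X(t) = 3/(2*(3/2 - t))
K_X(t) = log M_X(t) = -log(3/2 - t) - log(2) + log(3)
K′(t) = -2/(2*t - 3)
K′′(t) = 4/(4*t^2 - 12*t + 9)

κ_2 = K′′(0) = 4/9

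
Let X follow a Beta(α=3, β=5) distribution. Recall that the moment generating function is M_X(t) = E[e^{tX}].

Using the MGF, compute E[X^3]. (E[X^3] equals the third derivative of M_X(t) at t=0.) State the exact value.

E[X^3] = M′′′(0) = 1/12

M_X(t) = ₁F₁(3; 8; t)
M′(t) = 3*₁F₁(4; 9; t)/8
M′′(t) = ₁F₁(5; 10; t)/6
M′′′(t) = ₁F₁(6; 11; t)/12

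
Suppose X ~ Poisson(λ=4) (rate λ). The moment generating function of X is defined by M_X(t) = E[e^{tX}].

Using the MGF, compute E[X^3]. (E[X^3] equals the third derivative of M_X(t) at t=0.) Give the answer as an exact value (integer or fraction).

E[X^3] = M^(3)(0) = 116

M_X(t) = e^(4*e^(t) - 4)
M^(3)(t) = (64*e^(3*t)*e^(4*e^(t)) + 48*e^(2*t)*e^(4*e^(t)) + 4*e^(t)*e^(4*e^(t)))*e^(-4)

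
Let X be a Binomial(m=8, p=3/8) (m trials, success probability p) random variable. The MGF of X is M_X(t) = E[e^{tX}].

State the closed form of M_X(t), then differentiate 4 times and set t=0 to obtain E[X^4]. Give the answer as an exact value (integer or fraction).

M_X(t) = (3*e^(t)/8 + 5/8)^8

E[X^4] = M′′′′(0) = 50601/256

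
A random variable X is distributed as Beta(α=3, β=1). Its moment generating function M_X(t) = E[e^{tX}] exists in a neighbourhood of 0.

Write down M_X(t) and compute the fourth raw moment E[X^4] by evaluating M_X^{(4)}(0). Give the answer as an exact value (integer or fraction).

M_X(t) = ₁F₁(3; 4; t)
M^(4)(t) = 3*₁F₁(7; 8; t)/7

E[X^4] = M^(4)(0) = 3/7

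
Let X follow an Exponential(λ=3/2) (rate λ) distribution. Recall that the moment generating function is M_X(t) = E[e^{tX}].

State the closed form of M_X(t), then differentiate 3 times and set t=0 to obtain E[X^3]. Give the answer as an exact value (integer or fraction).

E[X^3] = M′′′(0) = 16/9

M_X(t) = 3/(2*(3/2 - t))
M′(t) = 6/(4*t^2 - 12*t + 9)
M′′(t) = -24/(8*t^3 - 36*t^2 + 54*t - 27)
M′′′(t) = 144/(16*t^4 - 96*t^3 + 216*t^2 - 216*t + 81)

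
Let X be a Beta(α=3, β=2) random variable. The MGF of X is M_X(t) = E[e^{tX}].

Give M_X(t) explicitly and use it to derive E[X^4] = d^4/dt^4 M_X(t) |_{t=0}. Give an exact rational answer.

E[X^4] = D^4[M](0) = 3/14

M_X(t) = ₁F₁(3; 5; t)
D^4[M](t) = 3*₁F₁(7; 9; t)/14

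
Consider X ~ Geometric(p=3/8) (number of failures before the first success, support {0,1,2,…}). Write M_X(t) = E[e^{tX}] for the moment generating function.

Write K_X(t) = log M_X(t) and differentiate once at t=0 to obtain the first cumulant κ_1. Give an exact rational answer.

κ_1 = K′(0) = 5/3

M_X(t) = 3/(8*(1 - 5*e^(t)/8))
K_X(t) = log M_X(t) = -log(1 - 5*e^(t)/8) - 3*log(2) + log(3)
K′(t) = -5*e^(t)/(5*e^(t) - 8)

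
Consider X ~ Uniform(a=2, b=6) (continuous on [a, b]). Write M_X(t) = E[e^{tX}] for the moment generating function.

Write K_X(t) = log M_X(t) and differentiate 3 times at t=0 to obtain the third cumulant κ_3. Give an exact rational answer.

κ_3 = d^3K/dt^3 |_{t=0} = 0

M_X(t) = (e^(6*t) - e^(2*t))/(4*t)
K_X(t) = log M_X(t) = -log(t) + log(e^(6*t) - e^(2*t)) - 2*log(2)
dK/dt = (6*t*e^(4*t) - 2*t - e^(4*t) + 1)/(t*e^(4*t) - t)
d^2K/dt^2 = (-16*t^2*e^(4*t) + e^(8*t) - 2*e^(4*t) + 1)/(t^2*e^(8*t) - 2*t^2*e^(4*t) + t^2)
d^3K/dt^3 = (64*t^3*e^(8*t) + 64*t^3*e^(4*t) - 2*e^(12*t) + 6*e^(8*t) - 6*e^(4*t) + 2)/(t^3*e^(12*t) - 3*t^3*e^(8*t) + 3*t^3*e^(4*t) - t^3)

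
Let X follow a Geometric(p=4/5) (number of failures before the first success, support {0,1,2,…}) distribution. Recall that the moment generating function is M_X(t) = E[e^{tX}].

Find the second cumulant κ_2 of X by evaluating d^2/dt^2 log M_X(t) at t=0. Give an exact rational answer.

M_X(t) = 4/(5*(1 - e^(t)/5))
K_X(t) = log M_X(t) = -log(1 - e^(t)/5) - log(5) + 2*log(2)
K^(2)(t) = 5*e^(t)/(e^(2*t) - 10*e^(t) + 25)

κ_2 = K^(2)(0) = 5/16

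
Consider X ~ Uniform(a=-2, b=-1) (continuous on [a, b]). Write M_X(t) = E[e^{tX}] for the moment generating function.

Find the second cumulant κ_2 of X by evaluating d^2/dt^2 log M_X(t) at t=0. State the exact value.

M_X(t) = (e^(-t) - e^(-2*t))/t
K_X(t) = log M_X(t) = -log(t) + log(e^(-t) - e^(-2*t))
D^2[K](t) = (-t^2*e^(t) + e^(2*t) - 2*e^(t) + 1)/(t^2*e^(2*t) - 2*t^2*e^(t) + t^2)

κ_2 = D^2[K](0) = 1/12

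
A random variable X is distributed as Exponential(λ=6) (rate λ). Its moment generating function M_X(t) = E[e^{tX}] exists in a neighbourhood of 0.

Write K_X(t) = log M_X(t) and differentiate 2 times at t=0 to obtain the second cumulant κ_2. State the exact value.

M_X(t) = 6/(6 - t)
K_X(t) = log M_X(t) = -log(6 - t) + log(6)
K^(2)(t) = 1/(t^2 - 12*t + 36)

κ_2 = K^(2)(0) = 1/36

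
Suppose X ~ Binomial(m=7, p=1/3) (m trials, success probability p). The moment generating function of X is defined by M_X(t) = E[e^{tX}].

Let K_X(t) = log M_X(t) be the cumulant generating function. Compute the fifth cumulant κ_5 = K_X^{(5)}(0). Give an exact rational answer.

M_X(t) = (e^(t)/3 + 2/3)^7
K_X(t) = log M_X(t) = 7*log(e^(t)/3 + 2/3)
K′(t) = 7*e^(t)/(e^(t) + 2)
K′′(t) = 14*e^(t)/(e^(2*t) + 4*e^(t) + 4)
K′′′(t) = (-14*e^(2*t) + 28*e^(t))/(e^(3*t) + 6*e^(2*t) + 12*e^(t) + 8)
K′′′′(t) = (14*e^(3*t) - 112*e^(2*t) + 56*e^(t))/(e^(4*t) + 8*e^(3*t) + 24*e^(2*t) + 32*e^(t) + 16)
K′′′′′(t) = (-14*e^(4*t) + 308*e^(3*t) - 616*e^(2*t) + 112*e^(t))/(e^(5*t) + 10*e^(4*t) + 40*e^(3*t) + 80*e^(2*t) + 80*e^(t) + 32)

κ_5 = K′′′′′(0) = -70/81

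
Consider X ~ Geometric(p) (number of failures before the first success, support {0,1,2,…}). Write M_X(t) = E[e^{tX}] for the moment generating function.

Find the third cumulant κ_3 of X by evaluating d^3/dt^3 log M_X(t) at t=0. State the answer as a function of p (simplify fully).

M_X(t) = p/(-(1 - p)*e^(t) + 1)
K_X(t) = log M_X(t) = log(p) - log(-(1 - p)*e^(t) + 1)

κ_3 = D^3[K](0) = (p^2 - 3*p + 2)/p^3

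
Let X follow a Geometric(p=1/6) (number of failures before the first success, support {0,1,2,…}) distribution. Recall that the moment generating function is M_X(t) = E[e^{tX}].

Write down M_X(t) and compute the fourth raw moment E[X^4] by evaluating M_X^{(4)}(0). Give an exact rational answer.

M_X(t) = 1/(6*(1 - 5*e^(t)/6))
D^4[M](t) = (-625*e^(4*t) - 8250*e^(3*t) - 9900*e^(2*t) - 1080*e^(t))/(3125*e^(5*t) - 18750*e^(4*t) + 45000*e^(3*t) - 54000*e^(2*t) + 32400*e^(t) - 7776)

E[X^4] = D^4[M](0) = 19855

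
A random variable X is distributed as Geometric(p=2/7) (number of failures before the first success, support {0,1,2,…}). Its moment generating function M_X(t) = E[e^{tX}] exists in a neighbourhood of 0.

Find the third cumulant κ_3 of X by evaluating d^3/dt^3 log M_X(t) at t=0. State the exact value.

M_X(t) = 2/(7*(1 - 5*e^(t)/7))
K_X(t) = log M_X(t) = -log(1 - 5*e^(t)/7) - log(7) + log(2)
D^3[K](t) = (-175*e^(2*t) - 245*e^(t))/(125*e^(3*t) - 525*e^(2*t) + 735*e^(t) - 343)

κ_3 = D^3[K](0) = 105/2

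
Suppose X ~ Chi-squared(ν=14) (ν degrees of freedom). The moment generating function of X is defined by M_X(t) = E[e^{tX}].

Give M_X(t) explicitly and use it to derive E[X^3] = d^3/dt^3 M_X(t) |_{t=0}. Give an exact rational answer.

E[X^3] = M^(3)(0) = 4032

M_X(t) = (1 - 2*t)^(-7)
M^(3)(t) = 4032/(1024*t^10 - 5120*t^9 + 11520*t^8 - 15360*t^7 + 13440*t^6 - 8064*t^5 + 3360*t^4 - 960*t^3 + 180*t^2 - 20*t + 1)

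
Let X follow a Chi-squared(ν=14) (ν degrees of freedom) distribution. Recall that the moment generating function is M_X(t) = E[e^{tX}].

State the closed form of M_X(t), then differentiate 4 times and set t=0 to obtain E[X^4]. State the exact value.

E[X^4] = M^(4)(0) = 80640

M_X(t) = (1 - 2*t)^(-7)
M^(4)(t) = -80640/(2048*t^11 - 11264*t^10 + 28160*t^9 - 42240*t^8 + 42240*t^7 - 29568*t^6 + 14784*t^5 - 5280*t^4 + 1320*t^3 - 220*t^2 + 22*t - 1)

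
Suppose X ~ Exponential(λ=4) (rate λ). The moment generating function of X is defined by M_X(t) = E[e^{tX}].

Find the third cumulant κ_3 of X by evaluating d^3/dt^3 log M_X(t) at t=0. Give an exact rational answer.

κ_3 = K^(3)(0) = 1/32

M_X(t) = 4/(4 - t)
K_X(t) = log M_X(t) = -log(4 - t) + 2*log(2)
K^(3)(t) = -2/(t^3 - 12*t^2 + 48*t - 64)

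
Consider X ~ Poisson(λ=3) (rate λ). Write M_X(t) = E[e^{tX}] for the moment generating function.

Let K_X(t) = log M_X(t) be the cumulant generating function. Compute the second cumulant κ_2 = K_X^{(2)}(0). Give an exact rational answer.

κ_2 = D^2[K](0) = 3

M_X(t) = e^(3*e^(t) - 3)
K_X(t) = log M_X(t) = 3*e^(t) - 3
D^2[K](t) = 3*e^(t)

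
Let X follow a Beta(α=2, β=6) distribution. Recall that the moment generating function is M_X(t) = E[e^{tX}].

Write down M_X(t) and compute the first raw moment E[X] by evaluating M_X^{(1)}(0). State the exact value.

E[X] = D[M](0) = 1/4

M_X(t) = ₁F₁(2; 8; t)
D[M](t) = ₁F₁(3; 9; t)/4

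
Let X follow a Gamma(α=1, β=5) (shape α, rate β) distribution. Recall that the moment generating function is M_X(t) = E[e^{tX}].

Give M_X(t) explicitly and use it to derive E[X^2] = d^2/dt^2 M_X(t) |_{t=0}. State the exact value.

M_X(t) = 5/(5 - t)
dM/dt = 5/(t^2 - 10*t + 25)
d^2M/dt^2 = -10/(t^3 - 15*t^2 + 75*t - 125)

E[X^2] = d^2M/dt^2 |_{t=0} = 2/25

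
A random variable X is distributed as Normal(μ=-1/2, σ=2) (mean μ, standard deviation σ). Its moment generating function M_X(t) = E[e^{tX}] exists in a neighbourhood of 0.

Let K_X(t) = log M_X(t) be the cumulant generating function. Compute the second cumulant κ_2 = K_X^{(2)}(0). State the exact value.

κ_2 = d^2K/dt^2 |_{t=0} = 4

M_X(t) = e^(2*t^2 - t/2)
K_X(t) = log M_X(t) = 2*t^2 - t/2
dK/dt = 4*t - 1/2
d^2K/dt^2 = 4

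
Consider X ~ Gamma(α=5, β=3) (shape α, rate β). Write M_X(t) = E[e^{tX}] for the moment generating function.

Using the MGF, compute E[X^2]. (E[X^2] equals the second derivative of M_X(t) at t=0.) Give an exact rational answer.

E[X^2] = M^(2)(0) = 10/3

M_X(t) = 243/(3 - t)^5
M^(2)(t) = -7290/(t^7 - 21*t^6 + 189*t^5 - 945*t^4 + 2835*t^3 - 5103*t^2 + 5103*t - 2187)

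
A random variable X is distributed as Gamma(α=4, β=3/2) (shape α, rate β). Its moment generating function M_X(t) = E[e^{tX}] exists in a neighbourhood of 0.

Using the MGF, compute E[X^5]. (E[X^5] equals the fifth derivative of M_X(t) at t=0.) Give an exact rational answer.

M_X(t) = 81/(16*(3/2 - t)^4)
M^(5)(t) = -17418240/(512*t^9 - 6912*t^8 + 41472*t^7 - 145152*t^6 + 326592*t^5 - 489888*t^4 + 489888*t^3 - 314928*t^2 + 118098*t - 19683)

E[X^5] = M^(5)(0) = 71680/81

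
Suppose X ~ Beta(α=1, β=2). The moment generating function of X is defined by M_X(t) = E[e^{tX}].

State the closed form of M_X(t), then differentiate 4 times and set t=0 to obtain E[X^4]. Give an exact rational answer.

M_X(t) = ₁F₁(1; 3; t)
M′(t) = ₁F₁(2; 4; t)/3
M′′(t) = ₁F₁(3; 5; t)/6
M′′′(t) = ₁F₁(4; 6; t)/10
M′′′′(t) = ₁F₁(5; 7; t)/15

E[X^4] = M′′′′(0) = 1/15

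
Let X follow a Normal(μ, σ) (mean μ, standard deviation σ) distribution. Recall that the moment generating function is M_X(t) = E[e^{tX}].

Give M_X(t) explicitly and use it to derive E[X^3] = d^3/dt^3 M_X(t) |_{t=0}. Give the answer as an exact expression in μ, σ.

E[X^3] = D^3[M](0) = μ*(μ^2 + 3*σ^2)

M_X(t) = e^(μ*t + σ^2*t^2/2)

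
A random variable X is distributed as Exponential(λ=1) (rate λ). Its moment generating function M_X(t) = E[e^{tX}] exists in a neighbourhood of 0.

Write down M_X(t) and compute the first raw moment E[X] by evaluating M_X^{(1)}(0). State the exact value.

M_X(t) = 1/(1 - t)
M^(1)(t) = 1/(t^2 - 2*t + 1)

E[X] = M^(1)(0) = 1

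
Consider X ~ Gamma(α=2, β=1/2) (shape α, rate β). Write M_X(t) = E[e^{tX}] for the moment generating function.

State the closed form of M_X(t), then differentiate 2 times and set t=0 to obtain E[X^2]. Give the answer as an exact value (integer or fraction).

M_X(t) = 1/(4*(1/2 - t)^2)
M^(2)(t) = 24/(16*t^4 - 32*t^3 + 24*t^2 - 8*t + 1)

E[X^2] = M^(2)(0) = 24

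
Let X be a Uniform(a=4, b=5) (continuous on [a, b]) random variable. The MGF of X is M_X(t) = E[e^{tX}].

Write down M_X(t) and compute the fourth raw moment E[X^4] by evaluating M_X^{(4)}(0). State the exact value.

E[X^4] = M^(4)(0) = 2101/5

M_X(t) = (e^(5*t) - e^(4*t))/t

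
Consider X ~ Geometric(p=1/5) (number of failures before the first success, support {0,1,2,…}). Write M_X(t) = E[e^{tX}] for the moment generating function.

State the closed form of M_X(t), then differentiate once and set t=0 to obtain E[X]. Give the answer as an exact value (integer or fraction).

M_X(t) = 1/(5*(1 - 4*e^(t)/5))
M^(1)(t) = 4*e^(t)/(16*e^(2*t) - 40*e^(t) + 25)

E[X] = M^(1)(0) = 4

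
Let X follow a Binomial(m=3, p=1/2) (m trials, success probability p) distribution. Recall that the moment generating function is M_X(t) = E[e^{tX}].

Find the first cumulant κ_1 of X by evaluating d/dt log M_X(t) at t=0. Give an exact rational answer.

κ_1 = D[K](0) = 3/2

M_X(t) = (e^(t)/2 + 1/2)^3
K_X(t) = log M_X(t) = 3*log(e^(t)/2 + 1/2)
D[K](t) = 3*e^(t)/(e^(t) + 1)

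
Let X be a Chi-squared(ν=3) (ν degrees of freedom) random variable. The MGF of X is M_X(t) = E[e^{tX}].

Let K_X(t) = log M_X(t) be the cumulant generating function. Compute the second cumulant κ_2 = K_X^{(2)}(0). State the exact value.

κ_2 = K′′(0) = 6

M_X(t) = (1 - 2*t)^(-3/2)
K_X(t) = log M_X(t) = -3*log(1 - 2*t)/2
K′(t) = -3/(2*t - 1)
K′′(t) = 6/(4*t^2 - 4*t + 1)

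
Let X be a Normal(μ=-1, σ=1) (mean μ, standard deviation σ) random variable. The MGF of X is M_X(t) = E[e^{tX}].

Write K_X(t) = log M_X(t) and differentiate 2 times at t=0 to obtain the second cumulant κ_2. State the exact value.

κ_2 = K′′(0) = 1

M_X(t) = e^(t^2/2 - t)
K_X(t) = log M_X(t) = t^2/2 - t
K′(t) = t - 1
K′′(t) = 1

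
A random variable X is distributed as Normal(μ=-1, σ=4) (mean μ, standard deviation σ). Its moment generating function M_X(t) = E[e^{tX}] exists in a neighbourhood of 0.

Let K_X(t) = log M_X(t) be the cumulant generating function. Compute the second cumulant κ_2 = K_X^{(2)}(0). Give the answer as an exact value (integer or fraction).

κ_2 = K′′(0) = 16

M_X(t) = e^(8*t^2 - t)
K_X(t) = log M_X(t) = 8*t^2 - t
K′(t) = 16*t - 1
K′′(t) = 16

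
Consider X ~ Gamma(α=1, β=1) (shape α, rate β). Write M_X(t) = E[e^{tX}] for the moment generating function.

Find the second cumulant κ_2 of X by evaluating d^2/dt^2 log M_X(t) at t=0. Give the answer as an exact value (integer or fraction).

M_X(t) = 1/(1 - t)
K_X(t) = log M_X(t) = -log(1 - t)
K′(t) = -1/(t - 1)
K′′(t) = 1/(t^2 - 2*t + 1)

κ_2 = K′′(0) = 1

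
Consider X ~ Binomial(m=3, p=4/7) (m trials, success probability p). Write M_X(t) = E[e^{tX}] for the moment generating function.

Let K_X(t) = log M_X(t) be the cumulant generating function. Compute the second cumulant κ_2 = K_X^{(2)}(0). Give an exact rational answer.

κ_2 = K′′(0) = 36/49

M_X(t) = (4*e^(t)/7 + 3/7)^3
K_X(t) = log M_X(t) = 3*log(4*e^(t)/7 + 3/7)
K′(t) = 12*e^(t)/(4*e^(t) + 3)
K′′(t) = 36*e^(t)/(16*e^(2*t) + 24*e^(t) + 9)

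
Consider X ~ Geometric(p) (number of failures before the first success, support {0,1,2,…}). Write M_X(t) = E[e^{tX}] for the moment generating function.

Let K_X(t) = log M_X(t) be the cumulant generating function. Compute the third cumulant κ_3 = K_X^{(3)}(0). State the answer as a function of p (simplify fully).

M_X(t) = p/(-(1 - p)*e^(t) + 1)
K_X(t) = log M_X(t) = log(p) - log(-(1 - p)*e^(t) + 1)

κ_3 = K^(3)(0) = (p^2 - 3*p + 2)/p^3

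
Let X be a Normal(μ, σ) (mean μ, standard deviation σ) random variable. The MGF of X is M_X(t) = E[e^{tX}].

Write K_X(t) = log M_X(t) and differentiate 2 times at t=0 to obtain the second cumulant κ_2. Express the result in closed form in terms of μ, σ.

κ_2 = K′′(0) = σ^2

M_X(t) = e^(μ*t + σ^2*t^2/2)
K_X(t) = log M_X(t) = μ*t + σ^2*t^2/2
K′(t) = μ + σ^2*t
K′′(t) = σ^2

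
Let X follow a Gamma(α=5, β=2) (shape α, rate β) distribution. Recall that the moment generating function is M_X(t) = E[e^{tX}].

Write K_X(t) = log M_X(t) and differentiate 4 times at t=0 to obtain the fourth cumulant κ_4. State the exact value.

κ_4 = K^(4)(0) = 15/8

M_X(t) = 32/(2 - t)^5
K_X(t) = log M_X(t) = -5*log(2 - t) + 5*log(2)
K^(4)(t) = 30/(t^4 - 8*t^3 + 24*t^2 - 32*t + 16)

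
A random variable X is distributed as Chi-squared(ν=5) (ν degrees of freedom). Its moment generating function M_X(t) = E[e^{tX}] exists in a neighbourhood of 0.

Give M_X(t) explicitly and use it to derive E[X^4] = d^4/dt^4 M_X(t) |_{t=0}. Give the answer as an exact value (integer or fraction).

M_X(t) = (1 - 2*t)^(-5/2)
M′(t) = -5/(8*t^3*√(1 - 2*t) - 12*t^2*√(1 - 2*t) + 6*t*√(1 - 2*t) - √(1 - 2*t))
M′′(t) = 35/(16*t^4*√(1 - 2*t) - 32*t^3*√(1 - 2*t) + 24*t^2*√(1 - 2*t) - 8*t*√(1 - 2*t) + √(1 - 2*t))
M′′′(t) = -315/(32*t^5*√(1 - 2*t) - 80*t^4*√(1 - 2*t) + 80*t^3*√(1 - 2*t) - 40*t^2*√(1 - 2*t) + 10*t*√(1 - 2*t) - √(1 - 2*t))
M′′′′(t) = 3465/(64*t^6*√(1 - 2*t) - 192*t^5*√(1 - 2*t) + 240*t^4*√(1 - 2*t) - 160*t^3*√(1 - 2*t) + 60*t^2*√(1 - 2*t) - 12*t*√(1 - 2*t) + √(1 - 2*t))

E[X^4] = M′′′′(0) = 3465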